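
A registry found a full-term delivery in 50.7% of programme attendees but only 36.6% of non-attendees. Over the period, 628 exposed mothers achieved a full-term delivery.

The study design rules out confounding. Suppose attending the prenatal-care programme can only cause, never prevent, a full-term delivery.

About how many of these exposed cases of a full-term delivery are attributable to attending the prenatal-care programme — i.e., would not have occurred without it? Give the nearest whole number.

p₁ = 0.507, p₀ = 0.366.
PN = (p₁ − p₀)/p₁ = (0.507 − 0.366) / 0.507 ≈ 0.27811.
Attributable cases ≈ PN × (exposed cases) = 0.27811 × 628 ≈ 174.65.

about 175 cases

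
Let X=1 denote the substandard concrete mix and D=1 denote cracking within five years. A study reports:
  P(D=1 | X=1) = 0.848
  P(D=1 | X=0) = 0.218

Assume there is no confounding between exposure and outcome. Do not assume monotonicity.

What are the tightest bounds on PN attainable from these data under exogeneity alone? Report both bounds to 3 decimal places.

0.743 ≤ PN ≤ 0.922

Let p₁ = 0.848, p₀ = 0.218.
Under exogeneity alone the bounds on PN are max{0,(p₁−p₀)/p₁} ≤ PN ≤ min{1,(1−p₀)/p₁}.
  lower = (p₁ − p₀)/p₁ = 0.63 / 0.848 ≈ 0.7429
  upper = min{1, (1 − p₀)/p₁} = 0.782 / 0.848 ≈ 0.9222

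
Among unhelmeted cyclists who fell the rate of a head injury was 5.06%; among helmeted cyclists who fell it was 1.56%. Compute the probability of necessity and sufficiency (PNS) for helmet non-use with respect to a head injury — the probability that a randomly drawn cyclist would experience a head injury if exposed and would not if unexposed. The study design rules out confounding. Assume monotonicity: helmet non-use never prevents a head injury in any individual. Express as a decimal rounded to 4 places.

p₁ = 0.0506, p₀ = 0.0156.
Under exogeneity and monotonicity, PNS = p₁ − p₀.
PNS = 0.0506 − 0.0156 = 0.035

PNS ≈ 0.0350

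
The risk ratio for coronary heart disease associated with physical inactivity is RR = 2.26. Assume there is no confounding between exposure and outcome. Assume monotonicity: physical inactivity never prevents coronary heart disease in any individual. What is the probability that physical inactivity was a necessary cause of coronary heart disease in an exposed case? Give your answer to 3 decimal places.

PN ≈ 0.558

Under exogeneity and monotonicity, PN = (RR − 1) / RR = 1 − 1/RR.
PN = (2.26 − 1) / 2.26 = 1.26 / 2.26 ≈ 0.5575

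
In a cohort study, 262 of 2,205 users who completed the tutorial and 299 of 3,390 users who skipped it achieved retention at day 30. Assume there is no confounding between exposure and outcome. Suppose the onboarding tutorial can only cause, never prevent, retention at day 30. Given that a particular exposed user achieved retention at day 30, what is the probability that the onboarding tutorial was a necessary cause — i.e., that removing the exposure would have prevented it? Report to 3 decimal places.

p₁ = P(outcome | exposed) = 262/2205 = 0.11882
p₀ = P(outcome | unexposed) = 299/3390 = 0.088201
Under exogeneity and monotonicity, PN = (p₁ − p₀) / p₁.
PN = (0.11882 − 0.088201) / 0.11882 = 0.03062 / 0.11882 ≈ 0.2577

PN ≈ 0.258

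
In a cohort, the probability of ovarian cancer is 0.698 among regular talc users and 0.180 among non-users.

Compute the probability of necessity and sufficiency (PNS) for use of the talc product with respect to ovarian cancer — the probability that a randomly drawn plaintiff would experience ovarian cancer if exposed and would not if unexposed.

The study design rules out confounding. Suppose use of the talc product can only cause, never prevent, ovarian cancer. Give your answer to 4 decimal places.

Let p₁ = 0.698, p₀ = 0.18.
Under exogeneity and monotonicity, PNS = p₁ − p₀.
PNS = 0.698 − 0.18 = 0.518

PNS ≈ 0.5180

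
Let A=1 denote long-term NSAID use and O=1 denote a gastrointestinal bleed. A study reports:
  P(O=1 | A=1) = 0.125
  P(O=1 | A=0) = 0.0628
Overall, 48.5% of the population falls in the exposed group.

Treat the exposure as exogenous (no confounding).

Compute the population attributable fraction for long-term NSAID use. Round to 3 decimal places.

Let p₁ = 0.125, p₀ = 0.0628.
Overall risk P(Y=1) = π·p₁ + (1−π)·p₀ = 0.485×0.125 + 0.515×0.0628 = 0.092967.
Under exogeneity, PAF = [P(Y=1) − p₀] / P(Y=1).
PAF = (0.092967 − 0.0628) / 0.092967 ≈ 0.3245

PAF ≈ 0.324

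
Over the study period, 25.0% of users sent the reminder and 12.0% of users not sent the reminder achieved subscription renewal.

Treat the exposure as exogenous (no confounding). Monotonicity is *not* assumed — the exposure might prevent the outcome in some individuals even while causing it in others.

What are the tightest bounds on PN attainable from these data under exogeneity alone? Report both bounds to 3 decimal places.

p₁ = 0.25, p₀ = 0.12.
Under exogeneity alone the bounds on PN are max{0,(p₁−p₀)/p₁} ≤ PN ≤ min{1,(1−p₀)/p₁}.
  lower = (p₁ − p₀)/p₁ = 0.13 / 0.25 ≈ 0.5200
  upper = min{1, (1 − p₀)/p₁} = 0.88 / 0.25 ≈ 3.5200 → capped at 1

0.520 ≤ PN ≤ 1.000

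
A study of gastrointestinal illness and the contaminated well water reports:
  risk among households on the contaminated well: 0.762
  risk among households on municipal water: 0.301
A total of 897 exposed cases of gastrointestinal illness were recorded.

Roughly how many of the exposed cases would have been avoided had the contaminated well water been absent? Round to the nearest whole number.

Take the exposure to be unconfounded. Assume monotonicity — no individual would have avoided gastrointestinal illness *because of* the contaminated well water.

about 543 cases

Let p₁ = 0.762, p₀ = 0.301.
PN = (p₁ − p₀)/p₁ = (0.762 − 0.301) / 0.762 ≈ 0.60499.
Attributable cases ≈ PN × (exposed cases) = 0.60499 × 897 ≈ 542.67.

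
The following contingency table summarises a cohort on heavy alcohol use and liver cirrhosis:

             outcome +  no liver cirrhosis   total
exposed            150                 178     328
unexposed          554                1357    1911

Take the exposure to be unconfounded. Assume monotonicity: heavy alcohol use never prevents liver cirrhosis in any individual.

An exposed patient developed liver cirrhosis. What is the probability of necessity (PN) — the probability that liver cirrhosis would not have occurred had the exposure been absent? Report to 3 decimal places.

p₁ = P(outcome | exposed) = 150/328 = 0.45732
p₀ = P(outcome | unexposed) = 554/1911 = 0.2899
Under exogeneity and monotonicity, PN = (p₁ − p₀) / p₁.
PN = (0.45732 − 0.2899) / 0.45732 = 0.16742 / 0.45732 ≈ 0.3661

PN ≈ 0.366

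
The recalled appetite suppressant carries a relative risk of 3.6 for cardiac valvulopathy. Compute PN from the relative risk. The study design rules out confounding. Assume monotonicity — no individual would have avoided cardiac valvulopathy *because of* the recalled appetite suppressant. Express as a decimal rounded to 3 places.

Under exogeneity and monotonicity, PN = (RR − 1) / RR = 1 − 1/RR.
PN = (3.6 − 1) / 3.6 = 2.6 / 3.6 ≈ 0.7222

PN ≈ 0.722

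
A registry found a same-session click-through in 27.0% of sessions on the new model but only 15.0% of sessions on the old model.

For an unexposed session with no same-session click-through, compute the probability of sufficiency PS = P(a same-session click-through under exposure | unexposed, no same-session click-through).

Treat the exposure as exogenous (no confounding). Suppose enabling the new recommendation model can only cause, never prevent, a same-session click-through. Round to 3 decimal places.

PS ≈ 0.141

p₁ = 0.27, p₀ = 0.15.
Under exogeneity and monotonicity, PS = (p₁ − p₀) / (1 − p₀).
PS = (0.27 − 0.15) / (1 − 0.15) = 0.12 / 0.85 ≈ 0.1412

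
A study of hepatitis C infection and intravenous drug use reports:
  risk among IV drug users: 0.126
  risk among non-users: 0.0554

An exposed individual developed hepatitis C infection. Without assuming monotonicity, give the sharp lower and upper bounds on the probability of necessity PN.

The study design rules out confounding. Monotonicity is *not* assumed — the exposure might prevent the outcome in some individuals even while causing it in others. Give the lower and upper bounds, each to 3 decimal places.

0.560 ≤ PN ≤ 1.000

Let p₁ = 0.126, p₀ = 0.0554.
Under exogeneity alone the bounds on PN are max{0,(p₁−p₀)/p₁} ≤ PN ≤ min{1,(1−p₀)/p₁}.
  lower = (p₁ − p₀)/p₁ = 0.0706 / 0.126 ≈ 0.5603
  upper = min{1, (1 − p₀)/p₁} = 0.9446 / 0.126 ≈ 7.4968 → capped at 1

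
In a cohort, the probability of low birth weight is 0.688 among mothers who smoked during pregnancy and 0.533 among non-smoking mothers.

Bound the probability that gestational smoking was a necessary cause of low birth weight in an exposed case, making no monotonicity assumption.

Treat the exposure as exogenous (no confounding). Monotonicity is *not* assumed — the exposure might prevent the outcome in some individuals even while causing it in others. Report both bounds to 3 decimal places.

Let p₁ = 0.688, p₀ = 0.533.
Under exogeneity alone the bounds on PN are max{0,(p₁−p₀)/p₁} ≤ PN ≤ min{1,(1−p₀)/p₁}.
  lower = (p₁ − p₀)/p₁ = 0.155 / 0.688 ≈ 0.2253
  upper = min{1, (1 − p₀)/p₁} = 0.467 / 0.688 ≈ 0.6788

0.225 ≤ PN ≤ 0.679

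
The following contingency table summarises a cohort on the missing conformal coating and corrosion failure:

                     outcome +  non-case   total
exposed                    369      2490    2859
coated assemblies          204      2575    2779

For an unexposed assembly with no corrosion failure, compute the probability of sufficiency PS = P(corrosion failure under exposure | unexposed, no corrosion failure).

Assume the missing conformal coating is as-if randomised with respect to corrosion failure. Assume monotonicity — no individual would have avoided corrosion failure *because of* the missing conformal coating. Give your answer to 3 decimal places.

PS ≈ 0.060

p₁ = P(outcome | exposed) = 369/2859 = 0.12907
p₀ = P(outcome | unexposed) = 204/2779 = 0.073408
Under exogeneity and monotonicity, PS = (p₁ − p₀) / (1 − p₀).
PS = (0.12907 − 0.073408) / (1 − 0.073408) = 0.055658 / 0.92659 ≈ 0.0601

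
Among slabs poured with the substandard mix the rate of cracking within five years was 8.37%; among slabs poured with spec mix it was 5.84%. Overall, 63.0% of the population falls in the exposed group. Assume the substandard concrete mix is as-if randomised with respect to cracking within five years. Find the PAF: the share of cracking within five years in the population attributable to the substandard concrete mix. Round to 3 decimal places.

p₁ = 0.0837, p₀ = 0.0584.
Overall risk P(Y=1) = π·p₁ + (1−π)·p₀ = 0.63×0.0837 + 0.37×0.0584 = 0.074339.
Under exogeneity, PAF = [P(Y=1) − p₀] / P(Y=1).
PAF = (0.074339 − 0.0584) / 0.074339 ≈ 0.2144

PAF ≈ 0.214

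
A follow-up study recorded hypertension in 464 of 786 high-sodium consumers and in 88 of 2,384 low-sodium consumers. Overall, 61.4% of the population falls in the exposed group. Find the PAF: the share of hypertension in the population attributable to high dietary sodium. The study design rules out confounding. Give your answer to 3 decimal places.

PAF ≈ 0.902

p₁ = P(outcome | exposed) = 464/786 = 0.59033
p₀ = P(outcome | unexposed) = 88/2384 = 0.036913
Overall risk P(Y=1) = π·p₁ + (1−π)·p₀ = 0.614×0.59033 + 0.386×0.036913 = 0.37671.
Under exogeneity, PAF = [P(Y=1) − p₀] / P(Y=1).
PAF = (0.37671 − 0.036913) / 0.37671 ≈ 0.9020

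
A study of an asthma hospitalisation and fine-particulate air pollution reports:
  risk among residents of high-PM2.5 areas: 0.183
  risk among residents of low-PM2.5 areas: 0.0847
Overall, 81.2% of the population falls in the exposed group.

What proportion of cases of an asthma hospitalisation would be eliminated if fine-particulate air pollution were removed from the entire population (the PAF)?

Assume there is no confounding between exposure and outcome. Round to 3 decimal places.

Let p₁ = 0.183, p₀ = 0.0847.
Overall risk P(Y=1) = π·p₁ + (1−π)·p₀ = 0.812×0.183 + 0.188×0.0847 = 0.16452.
Under exogeneity, PAF = [P(Y=1) − p₀] / P(Y=1).
PAF = (0.16452 − 0.0847) / 0.16452 ≈ 0.4852

PAF ≈ 0.485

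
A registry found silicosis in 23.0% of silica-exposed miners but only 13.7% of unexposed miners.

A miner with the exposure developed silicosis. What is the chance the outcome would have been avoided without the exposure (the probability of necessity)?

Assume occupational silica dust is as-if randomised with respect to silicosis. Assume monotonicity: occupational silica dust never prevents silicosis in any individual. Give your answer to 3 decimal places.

p₁ = 0.23, p₀ = 0.137.
Under exogeneity and monotonicity, PN = (p₁ − p₀) / p₁.
PN = (0.23 − 0.137) / 0.23 = 0.093 / 0.23 ≈ 0.4043

PN ≈ 0.404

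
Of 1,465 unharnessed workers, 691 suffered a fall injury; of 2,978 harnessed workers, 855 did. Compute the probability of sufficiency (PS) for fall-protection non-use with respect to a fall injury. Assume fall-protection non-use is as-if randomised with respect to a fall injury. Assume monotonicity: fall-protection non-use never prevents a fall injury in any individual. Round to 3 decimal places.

PS ≈ 0.259

p₁ = P(outcome | exposed) = 691/1465 = 0.47167
p₀ = P(outcome | unexposed) = 855/2978 = 0.28711
Under exogeneity and monotonicity, PS = (p₁ − p₀) / (1 − p₀).
PS = (0.47167 − 0.28711) / (1 − 0.28711) = 0.18457 / 0.71289 ≈ 0.2589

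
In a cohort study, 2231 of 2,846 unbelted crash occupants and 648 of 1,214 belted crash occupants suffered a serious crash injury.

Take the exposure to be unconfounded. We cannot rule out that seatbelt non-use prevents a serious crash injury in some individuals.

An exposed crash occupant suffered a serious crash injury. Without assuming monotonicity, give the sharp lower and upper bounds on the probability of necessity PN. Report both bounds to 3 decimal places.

p₁ = P(outcome | exposed) = 2231/2846 = 0.78391
p₀ = P(outcome | unexposed) = 648/1214 = 0.53377
Under exogeneity alone the bounds on PN are max{0,(p₁−p₀)/p₁} ≤ PN ≤ min{1,(1−p₀)/p₁}.
  lower = (p₁ − p₀)/p₁ = 0.25013 / 0.78391 ≈ 0.3191
  upper = min{1, (1 − p₀)/p₁} = 0.46623 / 0.78391 ≈ 0.5947

0.319 ≤ PN ≤ 0.595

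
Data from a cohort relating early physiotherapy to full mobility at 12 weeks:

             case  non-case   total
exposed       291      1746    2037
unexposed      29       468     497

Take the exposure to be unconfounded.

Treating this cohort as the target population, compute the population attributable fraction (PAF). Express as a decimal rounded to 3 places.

PAF ≈ 0.538

p₁ = P(outcome | exposed) = 291/2037 = 0.14286
p₀ = P(outcome | unexposed) = 29/497 = 0.05835
Exposure prevalence π = 2037/2534 = 0.80387; overall risk P(Y=1) = 0.12628.
Under exogeneity, PAF = [P(Y=1) − p₀]/P(Y=1).
PAF = (0.12628 − 0.05835) / 0.12628 ≈ 0.5379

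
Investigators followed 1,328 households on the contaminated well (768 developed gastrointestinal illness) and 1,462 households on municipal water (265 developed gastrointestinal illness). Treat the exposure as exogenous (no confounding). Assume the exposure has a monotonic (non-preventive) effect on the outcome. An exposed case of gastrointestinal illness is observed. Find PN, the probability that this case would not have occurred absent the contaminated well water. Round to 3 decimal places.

PN ≈ 0.687

p₁ = P(outcome | exposed) = 768/1328 = 0.57831
p₀ = P(outcome | unexposed) = 265/1462 = 0.18126
Under exogeneity and monotonicity, PN = (p₁ − p₀) / p₁.
PN = (0.57831 − 0.18126) / 0.57831 = 0.39705 / 0.57831 ≈ 0.6866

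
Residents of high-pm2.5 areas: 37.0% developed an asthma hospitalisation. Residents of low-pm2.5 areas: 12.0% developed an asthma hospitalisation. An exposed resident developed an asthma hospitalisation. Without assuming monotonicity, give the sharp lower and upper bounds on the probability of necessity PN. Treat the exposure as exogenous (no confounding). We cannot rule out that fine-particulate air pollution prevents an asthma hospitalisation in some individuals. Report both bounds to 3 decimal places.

0.676 ≤ PN ≤ 1.000

p₁ = 0.37, p₀ = 0.12.
Under exogeneity alone the bounds on PN are max{0,(p₁−p₀)/p₁} ≤ PN ≤ min{1,(1−p₀)/p₁}.
  lower = (p₁ − p₀)/p₁ = 0.25 / 0.37 ≈ 0.6757
  upper = min{1, (1 − p₀)/p₁} = 0.88 / 0.37 ≈ 2.3784 → capped at 1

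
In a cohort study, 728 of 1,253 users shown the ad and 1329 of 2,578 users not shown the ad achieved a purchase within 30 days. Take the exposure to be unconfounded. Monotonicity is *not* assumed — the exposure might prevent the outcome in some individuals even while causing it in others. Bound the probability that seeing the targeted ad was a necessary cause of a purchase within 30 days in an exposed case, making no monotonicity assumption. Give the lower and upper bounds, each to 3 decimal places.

p₁ = P(outcome | exposed) = 728/1253 = 0.58101
p₀ = P(outcome | unexposed) = 1329/2578 = 0.51552
Under exogeneity alone the bounds on PN are max{0,(p₁−p₀)/p₁} ≤ PN ≤ min{1,(1−p₀)/p₁}.
  lower = (p₁ − p₀)/p₁ = 0.06549 / 0.58101 ≈ 0.1127
  upper = min{1, (1 − p₀)/p₁} = 0.48448 / 0.58101 ≈ 0.8339

0.113 ≤ PN ≤ 0.834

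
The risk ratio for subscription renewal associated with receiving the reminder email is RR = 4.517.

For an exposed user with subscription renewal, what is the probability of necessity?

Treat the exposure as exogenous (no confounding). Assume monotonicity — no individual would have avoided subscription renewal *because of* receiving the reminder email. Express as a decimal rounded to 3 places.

PN ≈ 0.779

Under exogeneity and monotonicity, PN = (RR − 1) / RR = 1 − 1/RR.
PN = (4.517 − 1) / 4.517 = 3.517 / 4.517 ≈ 0.7786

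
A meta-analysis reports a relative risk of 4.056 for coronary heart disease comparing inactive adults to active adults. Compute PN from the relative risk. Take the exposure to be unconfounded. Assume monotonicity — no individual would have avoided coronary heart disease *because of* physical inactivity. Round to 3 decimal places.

Under exogeneity and monotonicity, PN = (RR − 1) / RR = 1 − 1/RR.
PN = (4.056 − 1) / 4.056 = 3.056 / 4.056 ≈ 0.7535

PN ≈ 0.753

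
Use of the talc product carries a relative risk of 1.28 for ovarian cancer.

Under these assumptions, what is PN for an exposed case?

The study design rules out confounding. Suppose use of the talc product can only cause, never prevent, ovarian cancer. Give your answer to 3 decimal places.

Under exogeneity and monotonicity, PN = (RR − 1) / RR = 1 − 1/RR.
PN = (1.28 − 1) / 1.28 = 0.28 / 1.28 ≈ 0.2188

PN ≈ 0.219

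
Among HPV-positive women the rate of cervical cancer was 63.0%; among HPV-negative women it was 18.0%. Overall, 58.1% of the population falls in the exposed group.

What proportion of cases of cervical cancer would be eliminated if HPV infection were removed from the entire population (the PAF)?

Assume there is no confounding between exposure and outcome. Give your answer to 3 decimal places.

PAF ≈ 0.592

p₁ = 0.63, p₀ = 0.18.
Overall risk P(Y=1) = π·p₁ + (1−π)·p₀ = 0.581×0.63 + 0.419×0.18 = 0.44145.
Under exogeneity, PAF = [P(Y=1) − p₀] / P(Y=1).
PAF = (0.44145 − 0.18) / 0.44145 ≈ 0.5923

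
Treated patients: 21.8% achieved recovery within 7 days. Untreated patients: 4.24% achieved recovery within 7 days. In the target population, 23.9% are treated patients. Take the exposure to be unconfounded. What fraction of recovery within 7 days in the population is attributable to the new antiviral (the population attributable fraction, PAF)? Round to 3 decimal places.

PAF ≈ 0.497

p₁ = 0.218, p₀ = 0.0424.
Overall risk P(Y=1) = π·p₁ + (1−π)·p₀ = 0.239×0.218 + 0.761×0.0424 = 0.084368.
Under exogeneity, PAF = [P(Y=1) − p₀] / P(Y=1).
PAF = (0.084368 − 0.0424) / 0.084368 ≈ 0.4974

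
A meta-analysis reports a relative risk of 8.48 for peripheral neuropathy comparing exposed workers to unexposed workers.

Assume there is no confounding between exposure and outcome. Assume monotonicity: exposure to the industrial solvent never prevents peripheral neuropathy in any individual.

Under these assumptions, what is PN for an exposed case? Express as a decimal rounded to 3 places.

PN ≈ 0.882

Under exogeneity and monotonicity, PN = (RR − 1) / RR = 1 − 1/RR.
PN = (8.48 − 1) / 8.48 = 7.48 / 8.48 ≈ 0.8821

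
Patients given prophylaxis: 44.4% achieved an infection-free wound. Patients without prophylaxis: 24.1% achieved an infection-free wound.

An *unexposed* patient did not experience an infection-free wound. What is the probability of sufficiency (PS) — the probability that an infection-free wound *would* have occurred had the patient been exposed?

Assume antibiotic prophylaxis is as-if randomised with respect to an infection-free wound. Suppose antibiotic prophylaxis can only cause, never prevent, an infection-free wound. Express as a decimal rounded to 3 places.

PS ≈ 0.267

p₁ = 0.444, p₀ = 0.241.
Under exogeneity and monotonicity, PS = (p₁ − p₀) / (1 − p₀).
PS = (0.444 − 0.241) / (1 − 0.241) = 0.203 / 0.759 ≈ 0.2675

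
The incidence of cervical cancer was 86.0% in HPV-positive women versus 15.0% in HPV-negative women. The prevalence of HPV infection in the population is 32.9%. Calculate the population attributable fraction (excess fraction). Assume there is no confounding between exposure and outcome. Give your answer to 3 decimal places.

p₁ = 0.86, p₀ = 0.15.
Overall risk P(Y=1) = π·p₁ + (1−π)·p₀ = 0.329×0.86 + 0.671×0.15 = 0.38359.
Under exogeneity, PAF = [P(Y=1) − p₀] / P(Y=1).
PAF = (0.38359 − 0.15) / 0.38359 ≈ 0.6090

PAF ≈ 0.609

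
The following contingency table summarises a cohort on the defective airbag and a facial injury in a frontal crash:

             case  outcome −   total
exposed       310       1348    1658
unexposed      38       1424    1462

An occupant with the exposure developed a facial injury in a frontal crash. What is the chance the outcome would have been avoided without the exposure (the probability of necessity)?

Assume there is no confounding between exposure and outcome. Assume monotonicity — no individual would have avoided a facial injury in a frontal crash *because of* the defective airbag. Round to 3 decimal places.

p₁ = P(outcome | exposed) = 310/1658 = 0.18697
p₀ = P(outcome | unexposed) = 38/1462 = 0.025992
Under exogeneity and monotonicity, PN = (p₁ − p₀)/p₁.
PN = (0.18697 − 0.025992) / 0.18697 ≈ 0.8610

PN ≈ 0.861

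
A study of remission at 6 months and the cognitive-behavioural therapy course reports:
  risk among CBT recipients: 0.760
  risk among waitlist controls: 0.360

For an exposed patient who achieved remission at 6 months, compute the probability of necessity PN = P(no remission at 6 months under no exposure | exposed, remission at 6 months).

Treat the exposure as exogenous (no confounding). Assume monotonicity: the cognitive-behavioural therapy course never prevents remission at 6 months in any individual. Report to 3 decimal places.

Let p₁ = 0.76, p₀ = 0.36.
Under exogeneity and monotonicity, PN = (p₁ − p₀) / p₁.
PN = (0.76 − 0.36) / 0.76 = 0.4 / 0.76 ≈ 0.5263

PN ≈ 0.526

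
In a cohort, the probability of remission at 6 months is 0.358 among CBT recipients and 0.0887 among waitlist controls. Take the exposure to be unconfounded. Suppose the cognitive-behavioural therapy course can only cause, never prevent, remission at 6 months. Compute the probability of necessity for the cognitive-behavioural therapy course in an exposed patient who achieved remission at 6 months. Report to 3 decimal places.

Let p₁ = 0.358, p₀ = 0.0887.
Under exogeneity and monotonicity, PN = (p₁ − p₀) / p₁.
PN = (0.358 − 0.0887) / 0.358 = 0.2693 / 0.358 ≈ 0.7522

PN ≈ 0.752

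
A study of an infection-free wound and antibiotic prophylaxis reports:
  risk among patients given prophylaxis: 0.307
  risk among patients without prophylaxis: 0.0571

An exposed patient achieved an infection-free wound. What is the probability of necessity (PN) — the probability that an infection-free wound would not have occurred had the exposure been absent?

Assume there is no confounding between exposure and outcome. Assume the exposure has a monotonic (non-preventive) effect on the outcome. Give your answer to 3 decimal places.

PN ≈ 0.814

Let p₁ = 0.307, p₀ = 0.0571.
Under exogeneity and monotonicity, PN = (p₁ − p₀) / p₁.
PN = (0.307 − 0.0571) / 0.307 = 0.2499 / 0.307 ≈ 0.8140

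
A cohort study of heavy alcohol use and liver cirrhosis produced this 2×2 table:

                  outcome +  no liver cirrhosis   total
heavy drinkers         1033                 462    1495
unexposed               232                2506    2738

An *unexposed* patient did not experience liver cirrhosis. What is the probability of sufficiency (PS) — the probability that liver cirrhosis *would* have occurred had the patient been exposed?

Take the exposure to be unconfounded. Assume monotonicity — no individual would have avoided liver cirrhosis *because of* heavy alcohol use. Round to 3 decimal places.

PS ≈ 0.662

p₁ = P(outcome | exposed) = 1033/1495 = 0.69097
p₀ = P(outcome | unexposed) = 232/2738 = 0.084733
Under exogeneity and monotonicity, PS = (p₁ − p₀) / (1 − p₀).
PS = (0.69097 − 0.084733) / (1 − 0.084733) = 0.60624 / 0.91527 ≈ 0.6624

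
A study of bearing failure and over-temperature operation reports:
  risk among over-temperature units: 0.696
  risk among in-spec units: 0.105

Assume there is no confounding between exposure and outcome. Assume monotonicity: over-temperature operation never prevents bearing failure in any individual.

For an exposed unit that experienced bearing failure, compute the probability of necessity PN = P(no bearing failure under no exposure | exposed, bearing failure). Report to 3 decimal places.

Let p₁ = 0.696, p₀ = 0.105.
Under exogeneity and monotonicity, PN = (p₁ − p₀) / p₁.
PN = (0.696 − 0.105) / 0.696 = 0.591 / 0.696 ≈ 0.8491

PN ≈ 0.849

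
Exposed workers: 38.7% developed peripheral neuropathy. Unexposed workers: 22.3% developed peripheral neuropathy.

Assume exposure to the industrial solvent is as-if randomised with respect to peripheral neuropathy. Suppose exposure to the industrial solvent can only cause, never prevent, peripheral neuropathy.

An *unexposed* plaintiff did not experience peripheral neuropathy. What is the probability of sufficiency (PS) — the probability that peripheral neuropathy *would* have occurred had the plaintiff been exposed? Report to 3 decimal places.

PS ≈ 0.211

p₁ = 0.387, p₀ = 0.223.
Under exogeneity and monotonicity, PS = (p₁ − p₀) / (1 − p₀).
PS = (0.387 − 0.223) / (1 − 0.223) = 0.164 / 0.777 ≈ 0.2111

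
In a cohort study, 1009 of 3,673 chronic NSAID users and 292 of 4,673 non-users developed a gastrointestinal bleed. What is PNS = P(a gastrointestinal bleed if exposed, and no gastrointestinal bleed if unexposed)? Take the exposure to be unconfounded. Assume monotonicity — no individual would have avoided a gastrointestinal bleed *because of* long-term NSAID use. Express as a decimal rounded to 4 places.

PNS ≈ 0.2122

p₁ = P(outcome | exposed) = 1009/3673 = 0.27471
p₀ = P(outcome | unexposed) = 292/4673 = 0.062487
Under exogeneity and monotonicity, PNS = p₁ − p₀.
PNS = 0.27471 − 0.062487 = 0.21222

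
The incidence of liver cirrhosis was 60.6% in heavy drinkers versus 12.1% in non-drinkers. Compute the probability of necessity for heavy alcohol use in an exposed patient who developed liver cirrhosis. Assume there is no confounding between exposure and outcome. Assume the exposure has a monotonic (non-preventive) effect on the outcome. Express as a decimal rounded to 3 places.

PN ≈ 0.800

p₁ = 0.606, p₀ = 0.121.
Under exogeneity and monotonicity, PN = (p₁ − p₀) / p₁.
PN = (0.606 − 0.121) / 0.606 = 0.485 / 0.606 ≈ 0.8003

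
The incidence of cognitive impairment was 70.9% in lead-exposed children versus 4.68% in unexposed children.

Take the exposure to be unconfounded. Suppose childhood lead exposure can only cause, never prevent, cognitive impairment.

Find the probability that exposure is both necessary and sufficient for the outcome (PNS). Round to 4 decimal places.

p₁ = 0.709, p₀ = 0.0468.
Under exogeneity and monotonicity, PNS = p₁ − p₀.
PNS = 0.709 − 0.0468 = 0.6622

PNS ≈ 0.6622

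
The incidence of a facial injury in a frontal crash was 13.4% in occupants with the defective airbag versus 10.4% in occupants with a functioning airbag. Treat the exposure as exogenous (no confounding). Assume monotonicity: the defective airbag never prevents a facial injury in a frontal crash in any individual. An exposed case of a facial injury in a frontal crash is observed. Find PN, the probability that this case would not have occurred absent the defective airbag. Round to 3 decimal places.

PN ≈ 0.224

p₁ = 0.134, p₀ = 0.104.
Under exogeneity and monotonicity, PN = (p₁ − p₀) / p₁.
PN = (0.134 − 0.104) / 0.134 = 0.03 / 0.134 ≈ 0.2239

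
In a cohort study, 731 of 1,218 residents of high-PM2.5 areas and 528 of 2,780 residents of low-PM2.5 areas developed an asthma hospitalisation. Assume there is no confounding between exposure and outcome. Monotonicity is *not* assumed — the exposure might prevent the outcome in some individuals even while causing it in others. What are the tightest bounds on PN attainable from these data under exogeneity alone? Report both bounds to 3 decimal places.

0.684 ≤ PN ≤ 1.000

p₁ = P(outcome | exposed) = 731/1218 = 0.60016
p₀ = P(outcome | unexposed) = 528/2780 = 0.18993
Under exogeneity alone the bounds on PN are max{0,(p₁−p₀)/p₁} ≤ PN ≤ min{1,(1−p₀)/p₁}.
  lower = (p₁ − p₀)/p₁ = 0.41024 / 0.60016 ≈ 0.6835
  upper = min{1, (1 − p₀)/p₁} = 0.81007 / 0.60016 ≈ 1.3498 → capped at 1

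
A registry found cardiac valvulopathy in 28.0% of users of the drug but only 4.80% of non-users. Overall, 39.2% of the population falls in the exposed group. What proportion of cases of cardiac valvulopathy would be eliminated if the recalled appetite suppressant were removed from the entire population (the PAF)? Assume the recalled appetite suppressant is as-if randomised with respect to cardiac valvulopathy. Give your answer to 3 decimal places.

PAF ≈ 0.655

p₁ = 0.28, p₀ = 0.048.
Overall risk P(Y=1) = π·p₁ + (1−π)·p₀ = 0.392×0.28 + 0.608×0.048 = 0.13894.
Under exogeneity, PAF = [P(Y=1) − p₀] / P(Y=1).
PAF = (0.13894 − 0.048) / 0.13894 ≈ 0.6545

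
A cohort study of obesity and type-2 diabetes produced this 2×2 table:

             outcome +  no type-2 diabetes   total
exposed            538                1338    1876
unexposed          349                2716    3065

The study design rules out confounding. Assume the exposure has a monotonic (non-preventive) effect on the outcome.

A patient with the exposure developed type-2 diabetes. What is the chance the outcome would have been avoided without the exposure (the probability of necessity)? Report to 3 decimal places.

PN ≈ 0.603

p₁ = P(outcome | exposed) = 538/1876 = 0.28678
p₀ = P(outcome | unexposed) = 349/3065 = 0.11387
Under exogeneity and monotonicity, PN = (p₁ − p₀) / p₁.
PN = (0.28678 − 0.11387) / 0.28678 = 0.17291 / 0.28678 ≈ 0.6029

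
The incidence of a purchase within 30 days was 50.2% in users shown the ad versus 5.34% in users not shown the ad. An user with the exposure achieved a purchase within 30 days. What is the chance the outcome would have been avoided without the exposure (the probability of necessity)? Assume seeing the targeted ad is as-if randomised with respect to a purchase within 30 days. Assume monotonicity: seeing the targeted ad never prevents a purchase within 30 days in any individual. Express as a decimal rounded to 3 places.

p₁ = 0.502, p₀ = 0.0534.
Under exogeneity and monotonicity, PN = (p₁ − p₀) / p₁.
PN = (0.502 − 0.0534) / 0.502 = 0.4486 / 0.502 ≈ 0.8936

PN ≈ 0.894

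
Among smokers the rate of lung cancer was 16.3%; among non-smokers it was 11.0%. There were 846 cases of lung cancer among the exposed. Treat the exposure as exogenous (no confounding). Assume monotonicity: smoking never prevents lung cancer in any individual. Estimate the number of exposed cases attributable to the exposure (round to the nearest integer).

about 275 cases

p₁ = 0.163, p₀ = 0.11.
PN = (p₁ − p₀)/p₁ = (0.163 − 0.11) / 0.163 ≈ 0.32515.
Attributable cases ≈ PN × (exposed cases) = 0.32515 × 846 ≈ 275.08.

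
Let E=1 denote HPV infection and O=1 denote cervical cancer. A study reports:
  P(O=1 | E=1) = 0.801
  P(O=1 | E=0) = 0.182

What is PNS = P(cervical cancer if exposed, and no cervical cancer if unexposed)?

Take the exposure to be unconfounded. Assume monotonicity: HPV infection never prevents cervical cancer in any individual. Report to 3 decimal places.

Let p₁ = 0.801, p₀ = 0.182.
Under exogeneity and monotonicity, PNS = p₁ − p₀.
PNS = 0.801 − 0.182 = 0.619

PNS ≈ 0.619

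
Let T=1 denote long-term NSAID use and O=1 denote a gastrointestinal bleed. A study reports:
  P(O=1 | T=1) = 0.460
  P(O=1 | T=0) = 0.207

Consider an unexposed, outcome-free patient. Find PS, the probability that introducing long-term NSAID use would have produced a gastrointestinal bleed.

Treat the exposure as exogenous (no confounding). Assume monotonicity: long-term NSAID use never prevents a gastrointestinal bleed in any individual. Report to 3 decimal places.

PS ≈ 0.319

Let p₁ = 0.46, p₀ = 0.207.
Under exogeneity and monotonicity, PS = (p₁ − p₀) / (1 − p₀).
PS = (0.46 − 0.207) / (1 − 0.207) = 0.253 / 0.793 ≈ 0.3190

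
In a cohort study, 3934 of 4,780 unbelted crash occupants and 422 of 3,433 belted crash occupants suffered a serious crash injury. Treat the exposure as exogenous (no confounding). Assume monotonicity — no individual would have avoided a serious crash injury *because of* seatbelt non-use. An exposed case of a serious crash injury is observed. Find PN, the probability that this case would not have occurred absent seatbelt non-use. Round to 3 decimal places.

p₁ = P(outcome | exposed) = 3934/4780 = 0.82301
p₀ = P(outcome | unexposed) = 422/3433 = 0.12292
Under exogeneity and monotonicity, PN = (p₁ − p₀) / p₁.
PN = (0.82301 − 0.12292) / 0.82301 = 0.70009 / 0.82301 ≈ 0.8506

PN ≈ 0.851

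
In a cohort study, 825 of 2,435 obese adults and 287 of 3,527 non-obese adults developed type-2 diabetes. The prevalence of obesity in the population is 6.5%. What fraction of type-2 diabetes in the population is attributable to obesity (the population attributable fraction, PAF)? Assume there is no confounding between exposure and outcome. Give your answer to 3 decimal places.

p₁ = P(outcome | exposed) = 825/2435 = 0.33881
p₀ = P(outcome | unexposed) = 287/3527 = 0.081372
Overall risk P(Y=1) = π·p₁ + (1−π)·p₀ = 0.065×0.33881 + 0.935×0.081372 = 0.098106.
Under exogeneity, PAF = [P(Y=1) − p₀] / P(Y=1).
PAF = (0.098106 − 0.081372) / 0.098106 ≈ 0.1706

PAF ≈ 0.171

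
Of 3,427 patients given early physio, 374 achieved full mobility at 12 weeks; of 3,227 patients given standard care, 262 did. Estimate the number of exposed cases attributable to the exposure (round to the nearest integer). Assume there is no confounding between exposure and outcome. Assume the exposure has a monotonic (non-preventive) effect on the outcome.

about 96 cases

p₁ = P(outcome | exposed) = 374/3427 = 0.10913
p₀ = P(outcome | unexposed) = 262/3227 = 0.08119
PN = (p₁ − p₀)/p₁ = (0.10913 − 0.08119) / 0.10913 ≈ 0.25605.
Attributable cases ≈ PN × (exposed cases) = 0.25605 × 374 ≈ 95.76.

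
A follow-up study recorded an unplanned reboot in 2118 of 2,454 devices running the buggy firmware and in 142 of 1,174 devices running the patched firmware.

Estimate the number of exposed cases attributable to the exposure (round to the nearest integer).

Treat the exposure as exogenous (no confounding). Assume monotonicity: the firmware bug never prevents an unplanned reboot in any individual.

p₁ = P(outcome | exposed) = 2118/2454 = 0.86308
p₀ = P(outcome | unexposed) = 142/1174 = 0.12095
PN = (p₁ − p₀)/p₁ = (0.86308 − 0.12095) / 0.86308 ≈ 0.85986.
Attributable cases ≈ PN × (exposed cases) = 0.85986 × 2118 ≈ 1821.18.

about 1821 cases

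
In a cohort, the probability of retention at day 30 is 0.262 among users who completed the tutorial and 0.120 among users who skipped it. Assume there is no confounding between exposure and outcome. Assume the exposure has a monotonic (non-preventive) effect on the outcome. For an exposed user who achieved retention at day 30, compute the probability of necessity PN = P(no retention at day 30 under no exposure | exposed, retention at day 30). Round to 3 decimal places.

Let p₁ = 0.262, p₀ = 0.12.
Under exogeneity and monotonicity, PN = (p₁ − p₀) / p₁.
PN = (0.262 − 0.12) / 0.262 = 0.142 / 0.262 ≈ 0.5420

PN ≈ 0.542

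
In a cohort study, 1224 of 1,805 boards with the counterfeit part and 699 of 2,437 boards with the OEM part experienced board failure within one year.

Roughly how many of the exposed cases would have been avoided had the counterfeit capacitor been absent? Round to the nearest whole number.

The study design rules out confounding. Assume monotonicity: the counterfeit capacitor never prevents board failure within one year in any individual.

about 706 cases

p₁ = P(outcome | exposed) = 1224/1805 = 0.67812
p₀ = P(outcome | unexposed) = 699/2437 = 0.28683
PN = (p₁ − p₀)/p₁ = (0.67812 − 0.28683) / 0.67812 ≈ 0.57702.
Attributable cases ≈ PN × (exposed cases) = 0.57702 × 1224 ≈ 706.28.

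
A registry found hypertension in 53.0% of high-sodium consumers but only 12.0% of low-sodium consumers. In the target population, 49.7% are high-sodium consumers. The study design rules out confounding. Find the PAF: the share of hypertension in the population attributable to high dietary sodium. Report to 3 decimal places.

PAF ≈ 0.629

p₁ = 0.53, p₀ = 0.12.
Overall risk P(Y=1) = π·p₁ + (1−π)·p₀ = 0.497×0.53 + 0.503×0.12 = 0.32377.
Under exogeneity, PAF = [P(Y=1) − p₀] / P(Y=1).
PAF = (0.32377 − 0.12) / 0.32377 ≈ 0.6294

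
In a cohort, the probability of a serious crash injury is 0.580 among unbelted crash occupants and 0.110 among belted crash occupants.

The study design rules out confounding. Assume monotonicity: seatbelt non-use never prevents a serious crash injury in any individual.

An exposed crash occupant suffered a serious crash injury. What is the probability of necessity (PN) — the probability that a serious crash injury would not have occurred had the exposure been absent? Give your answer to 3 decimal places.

Let p₁ = 0.58, p₀ = 0.11.
Under exogeneity and monotonicity, PN = (p₁ − p₀) / p₁.
PN = (0.58 − 0.11) / 0.58 = 0.47 / 0.58 ≈ 0.8103

PN ≈ 0.810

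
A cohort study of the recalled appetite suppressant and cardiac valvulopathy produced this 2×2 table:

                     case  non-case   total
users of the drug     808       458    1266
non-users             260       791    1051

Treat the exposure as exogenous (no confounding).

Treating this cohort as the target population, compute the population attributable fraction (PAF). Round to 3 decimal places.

PAF ≈ 0.463

p₁ = P(outcome | exposed) = 808/1266 = 0.63823
p₀ = P(outcome | unexposed) = 260/1051 = 0.24738
Exposure prevalence π = 1266/2317 = 0.5464; overall risk P(Y=1) = 0.46094.
Under exogeneity, PAF = [P(Y=1) − p₀]/P(Y=1).
PAF = (0.46094 − 0.24738) / 0.46094 ≈ 0.4633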